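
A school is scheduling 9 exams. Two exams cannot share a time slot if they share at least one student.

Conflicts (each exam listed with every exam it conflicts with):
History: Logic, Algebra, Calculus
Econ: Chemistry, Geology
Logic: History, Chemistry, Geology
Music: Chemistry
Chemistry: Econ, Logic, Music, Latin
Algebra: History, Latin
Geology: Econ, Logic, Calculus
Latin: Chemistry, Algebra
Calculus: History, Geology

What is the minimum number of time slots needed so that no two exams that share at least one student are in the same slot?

3

The cycle Algebra-History-Logic-Chemistry-Latin-Algebra has odd length 5, so it cannot be 2-colored; at least 3 time slots are needed.
Using 3 time slots: History=1, Econ=2, Logic=2, Music=2, Chemistry=1, Algebra=2, Geology=1, Latin=3, Calculus=2. Each listed conflict is separated.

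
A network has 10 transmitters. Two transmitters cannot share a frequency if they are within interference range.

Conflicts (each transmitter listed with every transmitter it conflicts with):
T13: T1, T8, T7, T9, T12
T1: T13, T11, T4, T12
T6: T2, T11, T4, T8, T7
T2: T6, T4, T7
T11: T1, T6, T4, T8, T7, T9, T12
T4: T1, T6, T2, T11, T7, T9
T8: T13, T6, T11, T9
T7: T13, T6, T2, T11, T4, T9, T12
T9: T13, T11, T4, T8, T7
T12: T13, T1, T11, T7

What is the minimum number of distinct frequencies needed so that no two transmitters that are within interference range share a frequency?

T6, T2, T4, T7 pairwise conflict, so at least 4 frequencies are needed.
4 frequencies suffice: T13=1, T1=2, T6=4, T2=1, T11=1, T4=3, T8=2, T7=2, T9=4, T12=3. No two conflicting transmitters share a frequency.

4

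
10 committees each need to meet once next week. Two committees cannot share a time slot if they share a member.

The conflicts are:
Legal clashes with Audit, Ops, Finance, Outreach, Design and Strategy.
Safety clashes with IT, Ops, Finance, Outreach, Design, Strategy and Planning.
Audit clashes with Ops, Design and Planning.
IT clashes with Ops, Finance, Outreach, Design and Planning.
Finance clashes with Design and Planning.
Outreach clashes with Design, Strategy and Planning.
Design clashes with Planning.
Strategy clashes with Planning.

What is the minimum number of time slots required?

Safety, IT, Finance, Design, Planning pairwise conflict, so at least 5 time slots are needed.
A valid assignment using 5 time slots: Legal=1, Safety=2, Audit=2, IT=4, Ops=3, Finance=5, Outreach=5, Design=3, Strategy=3, Planning=1. No two conflicting committees share a time slot.

5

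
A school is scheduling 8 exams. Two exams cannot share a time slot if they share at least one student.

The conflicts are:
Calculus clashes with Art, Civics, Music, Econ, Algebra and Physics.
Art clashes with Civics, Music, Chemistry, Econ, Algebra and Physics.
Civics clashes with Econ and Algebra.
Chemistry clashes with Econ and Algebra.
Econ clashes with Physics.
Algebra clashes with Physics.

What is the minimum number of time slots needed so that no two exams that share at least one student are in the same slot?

Calculus, Art, Algebra, Physics are mutually in conflict, so at least 4 time slots are needed.
4 time slots suffice: time slot 1 → {Art}; time slot 2 → {Calculus, Chemistry}; time slot 3 → {Music, Econ, Algebra}; time slot 4 → {Civics, Physics}. No two conflicting exams share a time slot.

4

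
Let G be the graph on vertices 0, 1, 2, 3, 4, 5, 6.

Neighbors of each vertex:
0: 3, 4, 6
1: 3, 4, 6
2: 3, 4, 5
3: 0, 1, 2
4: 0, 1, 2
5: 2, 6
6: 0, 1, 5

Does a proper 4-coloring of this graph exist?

The chromatic number is 3. The cycle 5-2-4-1-6-5 has odd length 5, so it cannot be 2-colored; at least 3 colors are needed.
3 colors suffice: color red → {3, 4, 6}; color blue → {0, 1, 2}; color green → {5}.
Since 4 ≥ 3, a proper 4-coloring certainly exists.

Yes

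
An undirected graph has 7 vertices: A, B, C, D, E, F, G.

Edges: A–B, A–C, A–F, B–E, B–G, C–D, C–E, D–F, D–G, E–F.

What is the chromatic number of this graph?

The cycle E-F-D-G-B-E has odd length 5, so it cannot be 2-colored; at least 3 colors are needed.
3 colors suffice: color 1 → {B, D}; color 2 → {C, F, G}; color 3 → {A, E}. Each edge has distinct colors on its endpoints.

3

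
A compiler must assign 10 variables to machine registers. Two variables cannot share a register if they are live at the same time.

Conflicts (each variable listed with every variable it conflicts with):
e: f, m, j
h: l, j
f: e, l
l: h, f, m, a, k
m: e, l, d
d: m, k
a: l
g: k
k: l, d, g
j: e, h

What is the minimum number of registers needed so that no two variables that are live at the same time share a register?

3

The cycle j-e-f-l-h-j has odd length 5, so it cannot be 2-colored; at least 3 registers are needed.
Using 3 registers: e=1, h=3, f=2, l=1, m=2, d=1, a=2, g=1, k=2, j=2. Each listed conflict is separated.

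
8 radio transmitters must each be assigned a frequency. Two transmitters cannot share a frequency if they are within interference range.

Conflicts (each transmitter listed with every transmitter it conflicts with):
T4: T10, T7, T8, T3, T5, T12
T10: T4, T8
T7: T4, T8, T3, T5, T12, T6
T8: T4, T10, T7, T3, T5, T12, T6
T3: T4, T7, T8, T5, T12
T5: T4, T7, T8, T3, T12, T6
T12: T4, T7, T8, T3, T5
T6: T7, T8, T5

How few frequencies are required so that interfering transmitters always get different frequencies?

6

T4, T7, T8, T3, T5, T12 all conflict with each other, so at least 6 frequencies are needed.
A valid assignment using 6 frequencies: T4=3, T10=2, T7=4, T8=1, T3=5, T5=2, T12=6, T6=3. Each listed conflict is separated.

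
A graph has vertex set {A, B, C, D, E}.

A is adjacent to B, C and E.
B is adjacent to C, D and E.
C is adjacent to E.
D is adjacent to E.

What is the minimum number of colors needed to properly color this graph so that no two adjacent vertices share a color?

4

A, B, C, E are mutually adjacent (a clique of size 4), so at least 4 colors are needed.
4 colors suffice: color red → {B}; color blue → {E}; color green → {A, D}; color yellow → {C}. Every edge joins two different colors.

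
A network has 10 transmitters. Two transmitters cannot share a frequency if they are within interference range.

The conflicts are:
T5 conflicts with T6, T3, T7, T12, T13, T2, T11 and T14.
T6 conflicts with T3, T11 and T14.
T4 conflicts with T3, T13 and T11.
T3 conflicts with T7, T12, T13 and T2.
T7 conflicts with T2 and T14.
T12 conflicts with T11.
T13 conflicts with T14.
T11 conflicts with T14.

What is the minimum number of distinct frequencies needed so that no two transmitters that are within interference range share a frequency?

4

T5, T3, T7, T2 all conflict with each other, so at least 4 frequencies are needed.
A valid assignment using 4 frequencies: T5=1, T6=4, T4=1, T3=2, T7=4, T12=3, T13=4, T2=3, T11=2, T14=3. Every pair that conflicts lands in different frequencies.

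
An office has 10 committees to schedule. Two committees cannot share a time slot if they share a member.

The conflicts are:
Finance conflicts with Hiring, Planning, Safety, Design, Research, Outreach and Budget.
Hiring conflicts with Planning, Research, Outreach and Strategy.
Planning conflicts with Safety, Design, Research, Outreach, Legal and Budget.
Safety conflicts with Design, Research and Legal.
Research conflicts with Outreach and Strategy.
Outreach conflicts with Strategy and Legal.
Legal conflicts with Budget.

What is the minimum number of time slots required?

5

Finance, Hiring, Planning, Research, Outreach pairwise conflict, so at least 5 time slots are needed.
Using 5 time slots: Finance=2, Hiring=5, Planning=1, Safety=3, Design=4, Research=4, Outreach=3, Strategy=1, Legal=2, Budget=3. Every pair that conflicts lands in different time slots.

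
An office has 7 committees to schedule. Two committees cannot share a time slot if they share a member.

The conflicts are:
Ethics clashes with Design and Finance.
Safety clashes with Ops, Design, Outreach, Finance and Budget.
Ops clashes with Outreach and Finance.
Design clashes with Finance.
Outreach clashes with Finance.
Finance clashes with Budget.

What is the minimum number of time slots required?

4

Safety, Ops, Outreach, Finance pairwise conflict, so at least 4 time slots are needed.
A valid assignment using 4 time slots: Ethics=2, Safety=2, Ops=3, Design=3, Outreach=4, Finance=1, Budget=3. Every pair that conflicts lands in different time slots.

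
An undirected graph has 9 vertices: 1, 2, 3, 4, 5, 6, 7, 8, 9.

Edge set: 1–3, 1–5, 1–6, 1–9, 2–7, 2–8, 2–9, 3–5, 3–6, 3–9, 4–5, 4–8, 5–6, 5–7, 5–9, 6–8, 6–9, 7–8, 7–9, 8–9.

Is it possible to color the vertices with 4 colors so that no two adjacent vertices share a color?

1, 3, 5, 6, 9 are mutually adjacent (a clique of size 5), so at least 5 colors are needed.
So 4 colors are not enough.

No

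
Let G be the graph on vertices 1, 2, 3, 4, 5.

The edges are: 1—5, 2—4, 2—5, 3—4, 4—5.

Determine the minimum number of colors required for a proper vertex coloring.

3

2, 4, 5 are pairwise adjacent, so at least 3 colors are needed.
3 colors suffice: 1=a, 2=c, 3=b, 4=a, 5=b. Every edge joins two different colors.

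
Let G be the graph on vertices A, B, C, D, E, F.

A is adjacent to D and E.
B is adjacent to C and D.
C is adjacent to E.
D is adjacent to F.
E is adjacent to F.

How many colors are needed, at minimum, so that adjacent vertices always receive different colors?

3

The cycle D-F-E-C-B-D has odd length 5, so it cannot be 2-colored; at least 3 colors are needed.
3 colors suffice: color red → {D, E}; color blue → {A, B, F}; color green → {C}. No two adjacent vertices share a color.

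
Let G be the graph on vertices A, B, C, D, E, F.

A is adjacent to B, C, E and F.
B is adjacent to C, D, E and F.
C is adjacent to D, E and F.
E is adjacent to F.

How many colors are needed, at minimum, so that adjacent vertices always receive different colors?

A, B, C, E, F are pairwise adjacent (a clique of size 5), so at least 5 colors are needed.
5 colors suffice: color 1 → {B}; color 2 → {C}; color 3 → {A, D}; color 4 → {E}; color 5 → {F}. Every edge joins two different colors.

5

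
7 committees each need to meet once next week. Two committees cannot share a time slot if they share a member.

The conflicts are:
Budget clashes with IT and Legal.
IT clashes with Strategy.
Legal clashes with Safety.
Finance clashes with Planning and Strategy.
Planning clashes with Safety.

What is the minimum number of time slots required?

3

The cycle Budget-IT-Strategy-Finance-Planning-Safety-Legal-Budget has odd length 7, so it cannot be 2-colored; at least 3 time slots are needed.
3 time slots suffice: time slot 1 → {IT, Finance, Safety}; time slot 2 → {Legal, Planning, Strategy}; time slot 3 → {Budget}. Each listed conflict is separated.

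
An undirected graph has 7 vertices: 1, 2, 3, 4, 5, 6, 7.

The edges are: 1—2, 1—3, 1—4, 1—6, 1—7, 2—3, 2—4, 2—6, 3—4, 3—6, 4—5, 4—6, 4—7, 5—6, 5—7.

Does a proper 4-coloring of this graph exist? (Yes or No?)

No

1, 2, 3, 4, 6 form a clique, so at least 5 colors are needed.
So 4 colors are not enough.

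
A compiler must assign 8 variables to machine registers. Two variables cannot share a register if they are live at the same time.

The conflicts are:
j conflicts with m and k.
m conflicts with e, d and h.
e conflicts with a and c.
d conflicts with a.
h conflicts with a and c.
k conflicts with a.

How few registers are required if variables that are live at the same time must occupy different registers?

3

The cycle j-m-h-a-k-j has odd length 5, so it cannot be 2-colored; at least 3 registers are needed.
3 registers suffice: register 1 → {m, a, c}; register 2 → {j, e, d, h}; register 3 → {k}. No two conflicting variables share a register.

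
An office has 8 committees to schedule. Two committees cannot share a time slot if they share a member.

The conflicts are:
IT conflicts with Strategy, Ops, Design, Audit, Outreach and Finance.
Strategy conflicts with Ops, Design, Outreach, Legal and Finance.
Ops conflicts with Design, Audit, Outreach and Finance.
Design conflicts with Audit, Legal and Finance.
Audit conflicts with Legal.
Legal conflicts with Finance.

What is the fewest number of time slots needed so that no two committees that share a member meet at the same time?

IT, Strategy, Ops, Design, Finance are mutually in conflict, so at least 5 time slots are needed.
5 time slots suffice: time slot 1 → {Strategy, Audit}; time slot 2 → {Design, Outreach}; time slot 3 → {Ops, Legal}; time slot 4 → {IT}; time slot 5 → {Finance}. No two conflicting committees share a time slot.

5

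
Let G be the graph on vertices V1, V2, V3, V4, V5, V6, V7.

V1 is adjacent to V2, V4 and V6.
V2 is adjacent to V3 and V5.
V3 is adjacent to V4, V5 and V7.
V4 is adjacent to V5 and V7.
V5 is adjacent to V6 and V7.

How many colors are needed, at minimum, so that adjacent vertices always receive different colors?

4

V3, V4, V5, V7 are pairwise adjacent (a clique of size 4), so at least 4 colors are needed.
A valid assignment using 4 colors: V1=1, V2=3, V3=2, V4=3, V5=1, V6=2, V7=4. Each edge has distinct colors on its endpoints.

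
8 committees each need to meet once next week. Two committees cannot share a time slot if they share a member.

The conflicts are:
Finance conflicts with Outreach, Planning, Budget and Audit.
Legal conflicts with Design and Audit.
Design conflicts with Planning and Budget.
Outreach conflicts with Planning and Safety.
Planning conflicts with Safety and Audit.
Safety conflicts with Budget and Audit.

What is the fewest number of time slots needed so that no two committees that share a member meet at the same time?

Outreach, Planning, Safety all conflict with each other, so at least 3 time slots are needed.
3 time slots suffice: time slot 1 → {Legal, Planning, Budget}; time slot 2 → {Finance, Design, Safety}; time slot 3 → {Outreach, Audit}. Each listed conflict is separated.

3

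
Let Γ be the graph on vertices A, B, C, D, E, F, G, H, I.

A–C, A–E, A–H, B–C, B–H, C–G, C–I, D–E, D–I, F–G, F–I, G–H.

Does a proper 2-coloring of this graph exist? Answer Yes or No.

No

The cycle D-I-C-A-E-D has odd length 5, so it cannot be 2-colored; at least 3 colors are needed.
So 2 colors are not enough.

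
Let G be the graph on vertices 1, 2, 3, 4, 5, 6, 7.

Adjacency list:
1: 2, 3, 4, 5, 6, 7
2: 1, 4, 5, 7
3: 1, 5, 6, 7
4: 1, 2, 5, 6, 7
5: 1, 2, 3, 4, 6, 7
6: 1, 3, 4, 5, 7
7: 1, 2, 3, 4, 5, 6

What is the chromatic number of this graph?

5

1, 4, 5, 6, 7 are mutually adjacent (a clique of size 5), so at least 5 colors are needed.
5 colors suffice: color a → {7}; color b → {5}; color c → {1}; color d → {2, 6}; color e → {3, 4}. Each edge has distinct colors on its endpoints.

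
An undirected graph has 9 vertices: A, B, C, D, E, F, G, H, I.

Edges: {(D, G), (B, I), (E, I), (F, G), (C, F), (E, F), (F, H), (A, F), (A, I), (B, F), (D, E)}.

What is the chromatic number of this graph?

2

F and H are adjacent, so at least 2 colors are needed.
2 colors suffice: A=2, B=2, C=2, D=1, E=2, F=1, G=2, H=2, I=1. No two adjacent vertices share a color.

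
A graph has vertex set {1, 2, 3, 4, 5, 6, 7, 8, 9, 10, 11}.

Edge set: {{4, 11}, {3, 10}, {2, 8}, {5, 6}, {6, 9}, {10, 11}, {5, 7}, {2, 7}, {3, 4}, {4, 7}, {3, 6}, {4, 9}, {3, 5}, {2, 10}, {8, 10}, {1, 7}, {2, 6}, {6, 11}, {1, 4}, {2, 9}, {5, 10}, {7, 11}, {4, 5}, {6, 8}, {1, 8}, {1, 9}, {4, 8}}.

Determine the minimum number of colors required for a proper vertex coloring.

3

4, 5, 7 are mutually adjacent, so at least 3 colors are needed.
One proper 3-coloring: 1=c, 2=c, 3=b, 4=a, 5=c, 6=a, 7=b, 8=b, 9=b, 10=a, 11=c. Every edge joins two different colors.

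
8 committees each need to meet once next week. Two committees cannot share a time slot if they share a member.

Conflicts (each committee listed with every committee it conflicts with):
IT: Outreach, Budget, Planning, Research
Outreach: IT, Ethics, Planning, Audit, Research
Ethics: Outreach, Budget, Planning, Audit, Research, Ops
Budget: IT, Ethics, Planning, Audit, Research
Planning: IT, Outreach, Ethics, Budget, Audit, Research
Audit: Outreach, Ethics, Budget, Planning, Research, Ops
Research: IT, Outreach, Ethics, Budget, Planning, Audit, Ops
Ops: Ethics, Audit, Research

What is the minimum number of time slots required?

Ethics, Budget, Planning, Audit, Research all conflict with each other, so at least 5 time slots are needed.
5 time slots suffice: time slot 1 → {Research}; time slot 2 → {IT, Ethics}; time slot 3 → {Planning, Ops}; time slot 4 → {Audit}; time slot 5 → {Outreach, Budget}. No two conflicting committees share a time slot.

5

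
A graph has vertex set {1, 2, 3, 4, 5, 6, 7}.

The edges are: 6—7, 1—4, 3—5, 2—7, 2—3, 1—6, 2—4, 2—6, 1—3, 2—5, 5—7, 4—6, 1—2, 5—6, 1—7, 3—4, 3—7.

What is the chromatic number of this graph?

4

2, 5, 6, 7 are pairwise adjacent (a clique of size 4), so at least 4 colors are needed.
4 colors suffice: color red → {2}; color blue → {3, 6}; color green → {4, 7}; color yellow → {1, 5}. Every edge joins two different colors.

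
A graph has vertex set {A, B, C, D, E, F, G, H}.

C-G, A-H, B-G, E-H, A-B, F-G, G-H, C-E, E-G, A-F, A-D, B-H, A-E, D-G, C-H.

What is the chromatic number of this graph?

C, E, G, H form a clique, so at least 4 colors are needed.
4 colors suffice: A=1, B=3, C=4, D=2, E=3, F=2, G=1, H=2. No two adjacent vertices share a color.

4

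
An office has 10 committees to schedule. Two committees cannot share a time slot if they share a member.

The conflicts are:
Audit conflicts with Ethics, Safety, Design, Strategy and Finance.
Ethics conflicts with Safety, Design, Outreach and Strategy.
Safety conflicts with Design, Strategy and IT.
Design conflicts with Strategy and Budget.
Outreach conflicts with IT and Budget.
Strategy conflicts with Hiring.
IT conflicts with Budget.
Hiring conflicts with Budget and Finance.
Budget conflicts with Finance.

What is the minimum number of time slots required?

5

Audit, Ethics, Safety, Design, Strategy are mutually in conflict, so at least 5 time slots are needed.
5 time slots suffice: Audit=3, Ethics=2, Safety=4, Design=1, Outreach=3, Strategy=5, IT=1, Hiring=1, Budget=2, Finance=4. Each listed conflict is separated.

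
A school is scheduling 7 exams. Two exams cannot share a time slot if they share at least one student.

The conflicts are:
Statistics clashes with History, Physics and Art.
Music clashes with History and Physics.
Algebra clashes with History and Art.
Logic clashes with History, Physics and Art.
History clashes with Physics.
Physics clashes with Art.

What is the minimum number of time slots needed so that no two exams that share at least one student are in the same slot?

Logic, Physics, Art are mutually in conflict, so at least 3 time slots are needed.
3 time slots suffice: time slot 1 → {History, Art}; time slot 2 → {Algebra, Physics}; time slot 3 → {Statistics, Music, Logic}. No two conflicting exams share a time slot.

3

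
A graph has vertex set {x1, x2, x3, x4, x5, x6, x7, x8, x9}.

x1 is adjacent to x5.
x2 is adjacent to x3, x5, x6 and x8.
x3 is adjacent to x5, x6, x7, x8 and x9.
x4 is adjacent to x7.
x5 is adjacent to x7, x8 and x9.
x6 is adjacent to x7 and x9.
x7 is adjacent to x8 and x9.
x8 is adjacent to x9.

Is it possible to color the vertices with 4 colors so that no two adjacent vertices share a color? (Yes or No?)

No

x3, x5, x7, x8, x9 are pairwise adjacent (a clique of size 5), so at least 5 colors are needed.
So 4 colors are not enough.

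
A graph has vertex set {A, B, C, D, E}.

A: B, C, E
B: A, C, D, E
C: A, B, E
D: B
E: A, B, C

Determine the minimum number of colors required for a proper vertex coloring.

4

A, B, C, E are mutually adjacent (a clique of size 4), so at least 4 colors are needed.
One proper 4-coloring: A=green, B=red, C=blue, D=blue, E=yellow. Each edge has distinct colors on its endpoints.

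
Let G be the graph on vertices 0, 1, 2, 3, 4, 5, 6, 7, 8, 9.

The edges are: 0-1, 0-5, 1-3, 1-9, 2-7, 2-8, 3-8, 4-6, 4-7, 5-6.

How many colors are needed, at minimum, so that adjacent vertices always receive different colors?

The cycle 7-4-6-5-0-1-3-8-2-7 has odd length 9, so it cannot be 2-colored; at least 3 colors are needed.
3 colors suffice: color a → {1, 4, 5, 8}; color b → {0, 2, 3, 6, 9}; color c → {7}. Every edge joins two different colors.

3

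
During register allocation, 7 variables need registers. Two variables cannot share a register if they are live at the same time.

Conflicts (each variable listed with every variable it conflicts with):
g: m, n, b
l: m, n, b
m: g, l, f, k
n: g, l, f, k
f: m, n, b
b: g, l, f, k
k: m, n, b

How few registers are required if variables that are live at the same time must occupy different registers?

2

m and f conflict, so at least 2 registers are needed.
2 registers suffice: register 1 → {m, n, b}; register 2 → {g, l, f, k}. Every pair that conflicts lands in different registers.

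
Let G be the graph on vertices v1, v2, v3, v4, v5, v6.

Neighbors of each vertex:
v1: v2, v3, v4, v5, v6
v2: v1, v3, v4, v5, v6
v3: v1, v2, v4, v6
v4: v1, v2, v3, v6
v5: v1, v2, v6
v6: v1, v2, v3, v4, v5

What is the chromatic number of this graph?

5

v1, v2, v3, v4, v6 are mutually adjacent (a clique of size 5), so at least 5 colors are needed.
5 colors suffice: color red → {v2}; color blue → {v1}; color green → {v6}; color yellow → {v4, v5}; color purple → {v3}. Each edge has distinct colors on its endpoints.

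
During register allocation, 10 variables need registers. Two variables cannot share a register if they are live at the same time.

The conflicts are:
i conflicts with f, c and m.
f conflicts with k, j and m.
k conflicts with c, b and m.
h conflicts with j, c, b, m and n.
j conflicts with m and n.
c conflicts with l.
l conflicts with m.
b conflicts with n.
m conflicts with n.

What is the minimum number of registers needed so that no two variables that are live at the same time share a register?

h, j, m, n pairwise conflict, so at least 4 registers are needed.
4 registers suffice: register 1 → {c, b, m}; register 2 → {f, h, l}; register 3 → {i, k, j}; register 4 → {n}. No two conflicting variables share a register.

4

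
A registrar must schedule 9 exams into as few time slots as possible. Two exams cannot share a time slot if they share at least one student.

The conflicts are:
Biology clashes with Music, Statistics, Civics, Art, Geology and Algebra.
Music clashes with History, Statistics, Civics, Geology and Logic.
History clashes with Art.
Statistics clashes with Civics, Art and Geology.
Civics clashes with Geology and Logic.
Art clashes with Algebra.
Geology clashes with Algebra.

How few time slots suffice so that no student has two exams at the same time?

5

Biology, Music, Statistics, Civics, Geology pairwise conflict, so at least 5 time slots are needed.
Using 5 time slots: Biology=1, Music=2, History=1, Statistics=5, Civics=3, Art=2, Geology=4, Logic=1, Algebra=3. Each listed conflict is separated.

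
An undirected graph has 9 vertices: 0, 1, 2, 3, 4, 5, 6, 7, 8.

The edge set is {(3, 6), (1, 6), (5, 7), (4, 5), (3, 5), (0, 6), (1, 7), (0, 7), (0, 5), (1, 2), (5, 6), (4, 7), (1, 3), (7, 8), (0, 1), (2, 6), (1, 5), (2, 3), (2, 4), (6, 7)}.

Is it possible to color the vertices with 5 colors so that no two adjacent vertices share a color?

Yes

The chromatic number is 5. 0, 1, 5, 6, 7 form a clique, so at least 5 colors are needed.
One proper 5-coloring: 0=purple, 1=green, 2=red, 3=yellow, 4=blue, 5=red, 6=blue, 7=yellow, 8=red.
That is already a proper 5-coloring.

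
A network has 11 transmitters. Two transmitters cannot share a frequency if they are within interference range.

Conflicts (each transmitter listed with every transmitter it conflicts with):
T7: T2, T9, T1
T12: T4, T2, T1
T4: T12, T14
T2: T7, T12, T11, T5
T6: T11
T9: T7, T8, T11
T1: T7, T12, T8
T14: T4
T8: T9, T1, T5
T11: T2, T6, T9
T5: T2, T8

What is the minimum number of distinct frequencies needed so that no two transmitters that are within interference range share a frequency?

3

The cycle T8-T9-T11-T2-T5-T8 has odd length 5, so it cannot be 2-colored; at least 3 frequencies are needed.
3 frequencies suffice: frequency 1 → {T4, T2, T6, T8}; frequency 2 → {T7, T12, T14, T11, T5}; frequency 3 → {T9, T1}. No two conflicting transmitters share a frequency.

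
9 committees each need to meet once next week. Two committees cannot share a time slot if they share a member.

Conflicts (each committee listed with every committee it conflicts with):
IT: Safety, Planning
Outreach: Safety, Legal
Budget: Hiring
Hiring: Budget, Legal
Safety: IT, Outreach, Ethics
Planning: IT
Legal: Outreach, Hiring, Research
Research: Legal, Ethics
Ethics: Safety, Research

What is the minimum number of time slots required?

The cycle Ethics-Research-Legal-Outreach-Safety-Ethics has odd length 5, so it cannot be 2-colored; at least 3 time slots are needed.
3 time slots suffice: IT=2, Outreach=2, Budget=1, Hiring=2, Safety=1, Planning=1, Legal=1, Research=2, Ethics=3. No two conflicting committees share a time slot.

3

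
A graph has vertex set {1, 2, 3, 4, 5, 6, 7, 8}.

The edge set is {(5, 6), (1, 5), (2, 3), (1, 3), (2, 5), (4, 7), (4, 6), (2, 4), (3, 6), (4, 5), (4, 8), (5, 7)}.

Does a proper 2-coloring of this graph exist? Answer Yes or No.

4, 5, 6 are mutually adjacent, so at least 3 colors are needed.
So 2 colors are not enough.

No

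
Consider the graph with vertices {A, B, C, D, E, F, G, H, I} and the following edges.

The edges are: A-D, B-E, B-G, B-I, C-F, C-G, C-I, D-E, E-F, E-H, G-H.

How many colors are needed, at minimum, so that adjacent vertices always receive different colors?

3

The cycle I-B-E-F-C-I has odd length 5, so it cannot be 2-colored; at least 3 colors are needed.
One proper 3-coloring: A=1, B=2, C=2, D=2, E=1, F=3, G=1, H=2, I=1. Every edge joins two different colors.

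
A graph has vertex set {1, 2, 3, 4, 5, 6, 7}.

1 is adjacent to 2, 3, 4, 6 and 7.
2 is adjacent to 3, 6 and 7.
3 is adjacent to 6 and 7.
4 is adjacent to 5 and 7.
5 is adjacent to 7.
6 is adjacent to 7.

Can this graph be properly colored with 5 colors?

The chromatic number is 5. 1, 2, 3, 6, 7 are mutually adjacent (a clique of size 5), so at least 5 colors are needed.
5 colors suffice: color red → {7}; color blue → {1, 5}; color green → {3, 4}; color yellow → {6}; color purple → {2}.
That is already a proper 5-coloring.

Yes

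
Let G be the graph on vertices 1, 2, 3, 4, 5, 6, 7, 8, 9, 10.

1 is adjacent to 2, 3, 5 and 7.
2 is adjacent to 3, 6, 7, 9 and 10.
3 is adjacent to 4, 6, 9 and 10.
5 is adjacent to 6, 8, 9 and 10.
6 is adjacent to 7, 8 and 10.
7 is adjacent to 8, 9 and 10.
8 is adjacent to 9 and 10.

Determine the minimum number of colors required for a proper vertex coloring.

4

6, 7, 8, 10 are mutually adjacent (a clique of size 4), so at least 4 colors are needed.
4 colors suffice: color a → {3, 5, 7}; color b → {2, 4, 8}; color c → {1, 9, 10}; color d → {6}. Each edge has distinct colors on its endpoints.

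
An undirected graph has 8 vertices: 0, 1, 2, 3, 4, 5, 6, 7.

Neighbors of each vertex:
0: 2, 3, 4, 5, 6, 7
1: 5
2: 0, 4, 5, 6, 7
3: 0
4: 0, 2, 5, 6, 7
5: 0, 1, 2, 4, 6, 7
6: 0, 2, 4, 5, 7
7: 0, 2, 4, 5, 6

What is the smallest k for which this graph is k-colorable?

6

0, 2, 4, 5, 6, 7 are pairwise adjacent (a clique of size 6), so at least 6 colors are needed.
6 colors suffice: 0=blue, 1=blue, 2=orange, 3=red, 4=yellow, 5=red, 6=green, 7=purple. Each edge has distinct colors on its endpoints.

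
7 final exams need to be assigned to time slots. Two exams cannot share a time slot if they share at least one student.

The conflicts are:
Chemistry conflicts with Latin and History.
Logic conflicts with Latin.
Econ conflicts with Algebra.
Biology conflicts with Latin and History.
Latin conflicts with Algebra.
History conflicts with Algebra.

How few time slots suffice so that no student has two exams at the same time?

Logic and Latin conflict, so at least 2 time slots are needed.
Using 2 time slots: Chemistry=2, Logic=2, Econ=1, Biology=2, Latin=1, History=1, Algebra=2. No two conflicting exams share a time slot.

2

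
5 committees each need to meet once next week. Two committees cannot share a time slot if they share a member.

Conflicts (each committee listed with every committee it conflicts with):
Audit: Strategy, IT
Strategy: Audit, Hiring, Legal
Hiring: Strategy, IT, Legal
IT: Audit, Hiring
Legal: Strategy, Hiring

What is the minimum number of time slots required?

3

Strategy, Hiring, Legal are mutually in conflict, so at least 3 time slots are needed.
Using 3 time slots: Audit=2, Strategy=1, Hiring=2, IT=1, Legal=3. Each listed conflict is separated.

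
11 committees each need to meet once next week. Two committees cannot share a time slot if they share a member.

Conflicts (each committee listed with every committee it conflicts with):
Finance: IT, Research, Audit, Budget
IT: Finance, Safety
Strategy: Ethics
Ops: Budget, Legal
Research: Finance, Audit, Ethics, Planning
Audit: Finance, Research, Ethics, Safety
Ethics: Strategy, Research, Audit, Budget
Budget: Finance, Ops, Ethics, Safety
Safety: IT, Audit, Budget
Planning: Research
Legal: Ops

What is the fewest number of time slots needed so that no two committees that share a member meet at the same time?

3

Research, Audit, Ethics all conflict with each other, so at least 3 time slots are needed.
Using 3 time slots: Finance=1, IT=2, Strategy=2, Ops=1, Research=3, Audit=2, Ethics=1, Budget=2, Safety=1, Planning=1, Legal=2. No two conflicting committees share a time slot.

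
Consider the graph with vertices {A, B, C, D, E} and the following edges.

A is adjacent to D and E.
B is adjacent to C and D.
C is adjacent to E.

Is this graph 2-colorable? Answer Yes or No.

The cycle B-C-E-A-D-B has odd length 5, so it cannot be 2-colored; at least 3 colors are needed.
So 2 colors are not enough.

No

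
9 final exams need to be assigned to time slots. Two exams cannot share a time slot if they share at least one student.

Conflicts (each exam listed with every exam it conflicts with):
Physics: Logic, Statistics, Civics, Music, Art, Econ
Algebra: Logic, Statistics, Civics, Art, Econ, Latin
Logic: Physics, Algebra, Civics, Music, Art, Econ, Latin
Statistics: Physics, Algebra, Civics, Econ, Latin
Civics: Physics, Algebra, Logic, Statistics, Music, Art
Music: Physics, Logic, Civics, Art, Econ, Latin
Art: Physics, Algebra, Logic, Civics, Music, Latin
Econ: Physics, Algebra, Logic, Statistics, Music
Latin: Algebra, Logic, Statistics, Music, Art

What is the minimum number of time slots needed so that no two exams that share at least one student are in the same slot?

5

Physics, Logic, Civics, Music, Art all conflict with each other, so at least 5 time slots are needed.
5 time slots suffice: Physics=3, Algebra=2, Logic=1, Statistics=1, Civics=4, Music=2, Art=5, Econ=4, Latin=3. Every pair that conflicts lands in different time slots.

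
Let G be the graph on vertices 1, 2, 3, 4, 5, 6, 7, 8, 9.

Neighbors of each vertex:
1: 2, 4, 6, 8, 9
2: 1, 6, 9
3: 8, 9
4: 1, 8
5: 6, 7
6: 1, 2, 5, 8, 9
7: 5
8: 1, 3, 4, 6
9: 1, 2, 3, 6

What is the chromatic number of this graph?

4

1, 2, 6, 9 are pairwise adjacent (a clique of size 4), so at least 4 colors are needed.
4 colors suffice: color red → {1, 3, 5}; color blue → {4, 6, 7}; color green → {8, 9}; color yellow → {2}. Each edge has distinct colors on its endpoints.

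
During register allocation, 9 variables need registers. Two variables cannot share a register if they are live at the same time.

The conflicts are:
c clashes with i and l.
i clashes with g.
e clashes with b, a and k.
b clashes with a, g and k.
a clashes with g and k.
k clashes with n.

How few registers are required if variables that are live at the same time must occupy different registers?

e, b, a, k are mutually in conflict, so at least 4 registers are needed.
4 registers suffice: register 1 → {c, a, n}; register 2 → {i, b, l}; register 3 → {g, k}; register 4 → {e}. Every pair that conflicts lands in different registers.

4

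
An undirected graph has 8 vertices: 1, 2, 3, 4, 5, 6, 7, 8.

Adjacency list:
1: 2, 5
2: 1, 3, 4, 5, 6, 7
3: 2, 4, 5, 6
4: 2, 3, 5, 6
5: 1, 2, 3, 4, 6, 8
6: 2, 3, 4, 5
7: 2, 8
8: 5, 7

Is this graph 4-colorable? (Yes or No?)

2, 3, 4, 5, 6 are pairwise adjacent (a clique of size 5), so at least 5 colors are needed.
So 4 colors are not enough.

No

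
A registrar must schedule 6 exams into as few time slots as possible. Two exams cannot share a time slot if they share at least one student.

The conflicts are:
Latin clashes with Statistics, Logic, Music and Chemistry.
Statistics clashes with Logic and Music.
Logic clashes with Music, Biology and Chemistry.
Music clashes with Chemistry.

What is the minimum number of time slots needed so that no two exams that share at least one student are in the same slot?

4

Latin, Statistics, Logic, Music are mutually in conflict, so at least 4 time slots are needed.
4 time slots suffice: Latin=3, Statistics=4, Logic=1, Music=2, Biology=2, Chemistry=4. Every pair that conflicts lands in different time slots.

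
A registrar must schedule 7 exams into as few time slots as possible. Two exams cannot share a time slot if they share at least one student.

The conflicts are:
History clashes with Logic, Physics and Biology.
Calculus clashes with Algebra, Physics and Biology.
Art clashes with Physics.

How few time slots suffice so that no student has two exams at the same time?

Calculus and Algebra conflict, so at least 2 time slots are needed.
2 time slots suffice: time slot 1 → {History, Calculus, Art}; time slot 2 → {Algebra, Logic, Physics, Biology}. Each listed conflict is separated.

2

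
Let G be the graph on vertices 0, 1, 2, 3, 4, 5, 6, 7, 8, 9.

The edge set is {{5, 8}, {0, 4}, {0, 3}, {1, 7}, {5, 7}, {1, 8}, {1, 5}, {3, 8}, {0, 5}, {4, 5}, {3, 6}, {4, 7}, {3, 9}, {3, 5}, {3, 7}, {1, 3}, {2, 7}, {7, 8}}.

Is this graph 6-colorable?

The chromatic number is 5. 1, 3, 5, 7, 8 are pairwise adjacent (a clique of size 5), so at least 5 colors are needed.
A valid assignment using 5 colors: 0=b, 1=d, 2=a, 3=a, 4=a, 5=c, 6=b, 7=b, 8=e, 9=b.
Since 6 ≥ 5, a proper 6-coloring certainly exists.

Yes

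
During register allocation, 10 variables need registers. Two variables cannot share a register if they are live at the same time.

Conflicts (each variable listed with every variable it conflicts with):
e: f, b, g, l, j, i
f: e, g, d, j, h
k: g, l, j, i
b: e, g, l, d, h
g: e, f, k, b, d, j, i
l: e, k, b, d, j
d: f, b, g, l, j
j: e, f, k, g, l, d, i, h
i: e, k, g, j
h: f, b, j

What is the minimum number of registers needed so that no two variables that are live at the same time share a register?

4

k, g, j, i all conflict with each other, so at least 4 registers are needed.
A valid assignment using 4 registers: e=3, f=4, k=3, b=1, g=2, l=2, d=3, j=1, i=4, h=2. Each listed conflict is separated.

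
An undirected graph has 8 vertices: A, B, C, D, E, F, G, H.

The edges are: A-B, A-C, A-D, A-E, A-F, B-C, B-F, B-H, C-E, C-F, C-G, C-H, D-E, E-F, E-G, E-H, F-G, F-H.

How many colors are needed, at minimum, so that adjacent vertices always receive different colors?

4

C, E, F, G are mutually adjacent (a clique of size 4), so at least 4 colors are needed.
One proper 4-coloring: A=4, B=2, C=3, D=1, E=2, F=1, G=4, H=4. No two adjacent vertices share a color.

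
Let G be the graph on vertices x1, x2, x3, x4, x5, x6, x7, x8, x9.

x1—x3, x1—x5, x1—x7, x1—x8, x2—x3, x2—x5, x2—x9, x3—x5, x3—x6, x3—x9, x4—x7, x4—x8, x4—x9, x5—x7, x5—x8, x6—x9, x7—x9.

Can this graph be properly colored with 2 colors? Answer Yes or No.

x2, x3, x9 are pairwise adjacent, so at least 3 colors are needed.
So 2 colors are not enough.

No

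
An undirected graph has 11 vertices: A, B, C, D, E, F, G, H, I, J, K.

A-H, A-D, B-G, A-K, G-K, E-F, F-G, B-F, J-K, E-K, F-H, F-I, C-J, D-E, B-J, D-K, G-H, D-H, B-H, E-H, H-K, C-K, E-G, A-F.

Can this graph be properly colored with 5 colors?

The chromatic number is 4. A, D, H, K are mutually adjacent (a clique of size 4), so at least 4 colors are needed.
4 colors suffice: color 1 → {H, I, J}; color 2 → {F, K}; color 3 → {A, B, C, E}; color 4 → {D, G}.
Since 5 ≥ 4, a proper 5-coloring certainly exists.

Yes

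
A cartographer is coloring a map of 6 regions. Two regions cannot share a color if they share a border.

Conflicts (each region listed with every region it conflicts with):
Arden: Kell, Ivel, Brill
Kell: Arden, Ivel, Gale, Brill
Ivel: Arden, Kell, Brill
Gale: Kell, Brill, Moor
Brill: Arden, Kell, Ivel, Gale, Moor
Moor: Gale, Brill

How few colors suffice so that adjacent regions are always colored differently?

Arden, Kell, Ivel, Brill are mutually in conflict, so at least 4 colors are needed.
4 colors suffice: color 1 → {Brill}; color 2 → {Kell, Moor}; color 3 → {Ivel, Gale}; color 4 → {Arden}. No two conflicting regions share a color.

4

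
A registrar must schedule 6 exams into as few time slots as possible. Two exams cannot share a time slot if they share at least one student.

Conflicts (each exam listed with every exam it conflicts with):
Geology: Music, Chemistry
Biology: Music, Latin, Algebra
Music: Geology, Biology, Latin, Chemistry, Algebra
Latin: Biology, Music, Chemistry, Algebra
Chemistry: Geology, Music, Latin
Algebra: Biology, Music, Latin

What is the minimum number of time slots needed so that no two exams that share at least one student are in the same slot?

Biology, Music, Latin, Algebra pairwise conflict, so at least 4 time slots are needed.
4 time slots suffice: time slot 1 → {Music}; time slot 2 → {Geology, Latin}; time slot 3 → {Biology, Chemistry}; time slot 4 → {Algebra}. Every pair that conflicts lands in different time slots.

4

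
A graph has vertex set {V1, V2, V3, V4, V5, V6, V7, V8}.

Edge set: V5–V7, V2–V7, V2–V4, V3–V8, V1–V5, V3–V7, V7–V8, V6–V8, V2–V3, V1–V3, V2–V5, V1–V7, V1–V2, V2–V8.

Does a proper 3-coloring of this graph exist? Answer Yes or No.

No

V2, V3, V7, V8 form a clique, so at least 4 colors are needed.
So 3 colors are not enough.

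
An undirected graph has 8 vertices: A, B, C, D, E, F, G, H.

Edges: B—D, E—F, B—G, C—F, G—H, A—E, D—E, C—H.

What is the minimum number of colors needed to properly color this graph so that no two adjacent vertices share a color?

The cycle B-G-H-C-F-E-D-B has odd length 7, so it cannot be 2-colored; at least 3 colors are needed.
3 colors suffice: color red → {C, E, G}; color blue → {A, D, F, H}; color green → {B}. No two adjacent vertices share a color.

3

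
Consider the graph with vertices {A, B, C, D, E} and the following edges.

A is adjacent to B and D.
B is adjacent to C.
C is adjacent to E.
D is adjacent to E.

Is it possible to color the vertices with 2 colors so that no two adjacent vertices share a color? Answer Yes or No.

The cycle E-C-B-A-D-E has odd length 5, so it cannot be 2-colored; at least 3 colors are needed.
So 2 colors are not enough.

No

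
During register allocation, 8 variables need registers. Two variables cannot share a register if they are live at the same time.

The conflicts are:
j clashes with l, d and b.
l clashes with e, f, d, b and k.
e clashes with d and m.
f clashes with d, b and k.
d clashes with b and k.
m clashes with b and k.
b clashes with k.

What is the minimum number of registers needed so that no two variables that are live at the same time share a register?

5

l, f, d, b, k all conflict with each other, so at least 5 registers are needed.
5 registers suffice: register 1 → {e, b}; register 2 → {l, m}; register 3 → {d}; register 4 → {j, k}; register 5 → {f}. No two conflicting variables share a register.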